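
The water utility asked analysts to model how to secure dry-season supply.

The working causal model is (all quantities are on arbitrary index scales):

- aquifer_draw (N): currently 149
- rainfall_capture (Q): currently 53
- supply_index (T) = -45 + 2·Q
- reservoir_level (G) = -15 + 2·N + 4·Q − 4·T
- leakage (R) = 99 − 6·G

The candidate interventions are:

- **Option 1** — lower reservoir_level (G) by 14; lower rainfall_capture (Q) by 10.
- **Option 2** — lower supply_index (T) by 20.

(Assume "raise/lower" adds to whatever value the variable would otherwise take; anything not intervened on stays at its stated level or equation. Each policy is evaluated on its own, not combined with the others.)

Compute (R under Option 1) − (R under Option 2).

Option 1 (G − 14, Q − 10):
  N = 149
  Q = 53 − 10 = 43
  T = -45 + 2·43 = 41
  G = -15 + 2·149 + 4·43 − 4·41 (−14 from intervention) = 277
  R = 99 − 6·277 = -1563
Option 2 (T − 20):
  N = 149
  Q = 53
  T = -45 + 2·53 (−20 from intervention) = 41
  G = -15 + 2·149 + 4·53 − 4·41 = 331
  R = 99 − 6·331 = -1887
R: -1563 − (-1887) = 324

324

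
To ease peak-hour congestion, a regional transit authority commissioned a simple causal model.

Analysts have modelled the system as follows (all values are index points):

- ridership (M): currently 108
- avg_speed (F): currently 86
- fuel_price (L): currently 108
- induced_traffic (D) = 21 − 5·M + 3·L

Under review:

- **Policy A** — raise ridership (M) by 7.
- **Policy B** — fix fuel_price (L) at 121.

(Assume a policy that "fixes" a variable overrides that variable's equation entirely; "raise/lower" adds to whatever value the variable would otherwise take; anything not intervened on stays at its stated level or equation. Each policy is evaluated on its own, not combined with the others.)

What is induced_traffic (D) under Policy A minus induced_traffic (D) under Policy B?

Policy A (M + 7):
  M = 108 + 7 = 115
  L = 108
  D = 21 − 5·115 + 3·108 = -230
Policy B (L := 121):
  M = 108
  L = 121
  D = 21 − 5·108 + 3·121 = -156
D: -230 − (-156) = -74

-74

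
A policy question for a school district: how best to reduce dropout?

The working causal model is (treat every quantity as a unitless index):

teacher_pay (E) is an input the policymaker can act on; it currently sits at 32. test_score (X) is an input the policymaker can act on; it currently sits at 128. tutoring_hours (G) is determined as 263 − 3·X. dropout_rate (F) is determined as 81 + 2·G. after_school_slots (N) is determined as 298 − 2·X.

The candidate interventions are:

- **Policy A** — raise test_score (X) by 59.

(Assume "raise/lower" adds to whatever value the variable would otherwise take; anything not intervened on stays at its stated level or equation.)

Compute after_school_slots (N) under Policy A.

-76

Policy A (X + 59):
  X = 128 + 59 = 187
  N = 298 − 2·187 = -76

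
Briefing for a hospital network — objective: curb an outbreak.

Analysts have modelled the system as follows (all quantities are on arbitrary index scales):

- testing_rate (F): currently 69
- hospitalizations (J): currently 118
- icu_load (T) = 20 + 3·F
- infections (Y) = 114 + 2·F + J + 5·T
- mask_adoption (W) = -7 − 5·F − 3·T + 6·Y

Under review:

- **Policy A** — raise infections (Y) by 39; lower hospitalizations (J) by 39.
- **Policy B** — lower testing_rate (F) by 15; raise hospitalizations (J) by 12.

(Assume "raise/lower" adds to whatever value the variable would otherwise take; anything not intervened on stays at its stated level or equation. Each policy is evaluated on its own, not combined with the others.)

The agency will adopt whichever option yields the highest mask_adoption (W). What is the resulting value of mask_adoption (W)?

Policy A (Y + 39, J − 39):
  F = 69
  J = 118 − 39 = 79
  T = 20 + 3·69 = 227
  Y = 114 + 2·69 + 79 + 5·227 (+39 from intervention) = 1505
  W = -7 − 5·69 − 3·227 + 6·1505 = 7997
Policy B (F − 15, J + 12):
  F = 69 − 15 = 54
  J = 118 + 12 = 130
  T = 20 + 3·54 = 182
  Y = 114 + 2·54 + 130 + 5·182 = 1262
  W = -7 − 5·54 − 3·182 + 6·1262 = 6749
Comparing — Policy A: W=7997, Policy B: W=6749. Highest is 7997 (Policy A).

7997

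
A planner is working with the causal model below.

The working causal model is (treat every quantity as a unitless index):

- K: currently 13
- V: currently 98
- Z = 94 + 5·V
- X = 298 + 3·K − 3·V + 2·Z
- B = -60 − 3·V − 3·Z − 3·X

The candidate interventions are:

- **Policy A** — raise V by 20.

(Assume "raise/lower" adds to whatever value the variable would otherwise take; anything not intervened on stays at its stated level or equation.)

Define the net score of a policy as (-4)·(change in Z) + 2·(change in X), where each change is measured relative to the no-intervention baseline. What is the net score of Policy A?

-120

Baseline:
  K = 13
  V = 98
  Z = 94 + 5·98 = 584
  X = 298 + 3·13 − 3·98 + 2·584 = 1211
Policy A (V + 20):
  K = 13
  V = 98 + 20 = 118
  Z = 94 + 5·118 = 684
  X = 298 + 3·13 − 3·118 + 2·684 = 1351
ΔZ = 684 − 584 = 100; ΔX = 1351 − 1211 = 140
Score = (-4)·100 + 2·140 = -120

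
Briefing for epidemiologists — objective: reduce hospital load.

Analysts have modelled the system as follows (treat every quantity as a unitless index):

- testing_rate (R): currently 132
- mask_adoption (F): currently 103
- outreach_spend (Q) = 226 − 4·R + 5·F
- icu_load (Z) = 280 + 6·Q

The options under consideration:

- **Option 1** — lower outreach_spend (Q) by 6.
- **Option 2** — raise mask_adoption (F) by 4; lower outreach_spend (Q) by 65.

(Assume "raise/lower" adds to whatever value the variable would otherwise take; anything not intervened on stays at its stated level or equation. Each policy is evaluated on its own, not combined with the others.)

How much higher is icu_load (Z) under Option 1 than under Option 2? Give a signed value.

Option 1 (Q − 6):
  R = 132
  F = 103
  Q = 226 − 4·132 + 5·103 (−6 from intervention) = 207
  Z = 280 + 6·207 = 1522
Option 2 (F + 4, Q − 65):
  R = 132
  F = 103 + 4 = 107
  Q = 226 − 4·132 + 5·107 (−65 from intervention) = 168
  Z = 280 + 6·168 = 1288
Z: 1522 − 1288 = 234

234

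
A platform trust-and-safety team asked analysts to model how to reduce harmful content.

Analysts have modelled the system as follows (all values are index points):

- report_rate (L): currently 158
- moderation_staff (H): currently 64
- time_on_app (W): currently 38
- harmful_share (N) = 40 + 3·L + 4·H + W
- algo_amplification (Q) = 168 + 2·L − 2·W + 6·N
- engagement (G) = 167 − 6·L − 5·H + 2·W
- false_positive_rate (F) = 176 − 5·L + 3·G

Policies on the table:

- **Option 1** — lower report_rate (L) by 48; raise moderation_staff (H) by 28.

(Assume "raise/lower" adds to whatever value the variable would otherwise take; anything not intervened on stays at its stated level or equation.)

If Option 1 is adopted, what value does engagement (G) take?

-877

Option 1 (L − 48, H + 28):
  L = 158 − 48 = 110
  H = 64 + 28 = 92
  W = 38
  G = 167 − 6·110 − 5·92 + 2·38 = -877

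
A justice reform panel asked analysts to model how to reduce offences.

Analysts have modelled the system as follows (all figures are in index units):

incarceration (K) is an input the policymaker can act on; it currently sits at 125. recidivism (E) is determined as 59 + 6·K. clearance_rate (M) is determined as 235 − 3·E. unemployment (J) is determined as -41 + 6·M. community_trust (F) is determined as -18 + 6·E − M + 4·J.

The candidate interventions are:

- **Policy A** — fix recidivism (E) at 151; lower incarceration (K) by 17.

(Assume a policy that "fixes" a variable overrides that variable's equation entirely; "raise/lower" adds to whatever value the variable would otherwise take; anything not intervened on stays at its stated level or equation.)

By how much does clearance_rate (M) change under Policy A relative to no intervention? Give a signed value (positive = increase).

Baseline:
  K = 125
  E = 59 + 6·125 = 809
  M = 235 − 3·809 = -2192
Policy A (E := 151, K − 17):
  K = 125 − 17 = 108
  E = 151
  M = 235 − 3·151 = -218
Change in M: -218 − (-2192) = 1974

1974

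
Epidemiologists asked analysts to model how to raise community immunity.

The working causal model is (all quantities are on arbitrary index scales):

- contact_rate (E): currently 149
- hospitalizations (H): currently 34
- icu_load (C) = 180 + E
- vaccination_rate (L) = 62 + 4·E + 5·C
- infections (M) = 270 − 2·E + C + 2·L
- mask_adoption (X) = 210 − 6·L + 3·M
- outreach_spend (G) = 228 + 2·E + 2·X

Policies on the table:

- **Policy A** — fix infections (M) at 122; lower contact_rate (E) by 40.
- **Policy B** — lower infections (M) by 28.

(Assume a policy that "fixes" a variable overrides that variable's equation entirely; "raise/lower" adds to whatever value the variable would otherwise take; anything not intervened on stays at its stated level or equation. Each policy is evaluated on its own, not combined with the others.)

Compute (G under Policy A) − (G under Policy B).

-24302

Policy A (M := 122, E − 40):
  E = 149 − 40 = 109
  C = 180 + 109 = 289
  L = 62 + 4·109 + 5·289 = 1943
  M = 122
  X = 210 − 6·1943 + 3·122 = -11082
  G = 228 + 2·109 + 2·(-11082) = -21718
Policy B (M − 28):
  E = 149
  C = 180 + 149 = 329
  L = 62 + 4·149 + 5·329 = 2303
  M = 270 − 2·149 + 329 + 2·2303 (−28 from intervention) = 4879
  X = 210 − 6·2303 + 3·4879 = 1029
  G = 228 + 2·149 + 2·1029 = 2584
G: -21718 − 2584 = -24302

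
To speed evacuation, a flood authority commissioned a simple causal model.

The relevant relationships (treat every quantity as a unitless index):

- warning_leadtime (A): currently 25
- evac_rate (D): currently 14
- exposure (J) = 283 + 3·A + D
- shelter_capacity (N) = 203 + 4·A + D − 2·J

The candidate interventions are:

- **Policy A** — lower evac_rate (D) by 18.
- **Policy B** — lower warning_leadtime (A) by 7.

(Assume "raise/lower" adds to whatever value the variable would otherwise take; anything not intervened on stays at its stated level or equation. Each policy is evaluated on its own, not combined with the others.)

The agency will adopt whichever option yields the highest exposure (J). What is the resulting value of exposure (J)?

Policy A (D − 18):
  A = 25
  D = 14 − 18 = -4
  J = 283 + 3·25 + (-4) = 354
Policy B (A − 7):
  A = 25 − 7 = 18
  D = 14
  J = 283 + 3·18 + 14 = 351
Comparing — Policy A: J=354, Policy B: J=351. Highest is 354 (Policy A).

354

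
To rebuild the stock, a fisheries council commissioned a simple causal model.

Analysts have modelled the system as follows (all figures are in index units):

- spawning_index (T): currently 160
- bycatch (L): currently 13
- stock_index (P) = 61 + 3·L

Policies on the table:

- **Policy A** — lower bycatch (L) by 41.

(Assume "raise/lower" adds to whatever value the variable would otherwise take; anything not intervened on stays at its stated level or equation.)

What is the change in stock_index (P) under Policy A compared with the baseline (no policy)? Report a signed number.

-123

Baseline:
  L = 13
  P = 61 + 3·13 = 100
Policy A (L − 41):
  L = 13 − 41 = -28
  P = 61 + 3·(-28) = -23
Change in P: -23 − 100 = -123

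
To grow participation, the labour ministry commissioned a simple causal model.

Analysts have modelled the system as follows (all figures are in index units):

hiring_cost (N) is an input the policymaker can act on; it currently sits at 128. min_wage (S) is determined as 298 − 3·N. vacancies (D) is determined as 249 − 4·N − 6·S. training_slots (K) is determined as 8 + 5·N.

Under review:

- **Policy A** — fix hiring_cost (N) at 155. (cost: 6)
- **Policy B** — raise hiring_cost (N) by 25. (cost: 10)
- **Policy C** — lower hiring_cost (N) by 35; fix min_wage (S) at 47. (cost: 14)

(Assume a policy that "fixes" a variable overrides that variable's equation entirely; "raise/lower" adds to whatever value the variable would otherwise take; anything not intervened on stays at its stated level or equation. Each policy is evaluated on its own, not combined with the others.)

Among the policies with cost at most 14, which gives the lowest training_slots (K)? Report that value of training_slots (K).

Policy A (N := 155):
  N = 155
  K = 8 + 5·155 = 783
Policy B (N + 25):
  N = 128 + 25 = 153
  K = 8 + 5·153 = 773
Policy C (N − 35, S := 47):
  N = 128 − 35 = 93
  K = 8 + 5·93 = 473
Comparing — Policy A: K=783, Policy B: K=773, Policy C: K=473. Lowest is 473 (Policy C).

473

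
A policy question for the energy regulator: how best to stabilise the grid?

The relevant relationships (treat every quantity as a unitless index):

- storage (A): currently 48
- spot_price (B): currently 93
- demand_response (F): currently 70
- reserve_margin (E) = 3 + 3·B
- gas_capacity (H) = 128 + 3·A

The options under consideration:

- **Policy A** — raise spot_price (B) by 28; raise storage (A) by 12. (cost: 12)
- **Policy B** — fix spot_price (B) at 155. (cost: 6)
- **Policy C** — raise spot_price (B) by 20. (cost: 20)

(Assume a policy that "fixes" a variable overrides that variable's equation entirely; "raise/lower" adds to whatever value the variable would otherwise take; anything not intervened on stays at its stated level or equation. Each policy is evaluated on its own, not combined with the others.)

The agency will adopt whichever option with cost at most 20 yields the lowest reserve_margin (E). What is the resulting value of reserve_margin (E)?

342

Policy A (B + 28, A + 12):
  B = 93 + 28 = 121
  E = 3 + 3·121 = 366
Policy B (B := 155):
  B = 155
  E = 3 + 3·155 = 468
Policy C (B + 20):
  B = 93 + 20 = 113
  E = 3 + 3·113 = 342
Comparing — Policy A: E=366, Policy B: E=468, Policy C: E=342. Lowest is 342 (Policy C).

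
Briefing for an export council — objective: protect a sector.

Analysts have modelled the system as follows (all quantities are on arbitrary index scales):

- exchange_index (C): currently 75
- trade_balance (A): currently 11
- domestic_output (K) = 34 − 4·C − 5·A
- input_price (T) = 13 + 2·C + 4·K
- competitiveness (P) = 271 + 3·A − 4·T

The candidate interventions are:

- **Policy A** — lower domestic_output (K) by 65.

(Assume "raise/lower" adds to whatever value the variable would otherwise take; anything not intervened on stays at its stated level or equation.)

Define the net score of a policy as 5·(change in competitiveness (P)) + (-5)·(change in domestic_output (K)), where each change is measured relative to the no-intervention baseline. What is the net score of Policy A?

5525

Baseline:
  C = 75
  A = 11
  K = 34 − 4·75 − 5·11 = -321
  T = 13 + 2·75 + 4·(-321) = -1121
  P = 271 + 3·11 − 4·(-1121) = 4788
Policy A (K − 65):
  C = 75
  A = 11
  K = 34 − 4·75 − 5·11 (−65 from intervention) = -386
  T = 13 + 2·75 + 4·(-386) = -1381
  P = 271 + 3·11 − 4·(-1381) = 5828
ΔP = 5828 − 4788 = 1040; ΔK = -386 − (-321) = -65
Score = 5·1040 + (-5)·(-65) = 5525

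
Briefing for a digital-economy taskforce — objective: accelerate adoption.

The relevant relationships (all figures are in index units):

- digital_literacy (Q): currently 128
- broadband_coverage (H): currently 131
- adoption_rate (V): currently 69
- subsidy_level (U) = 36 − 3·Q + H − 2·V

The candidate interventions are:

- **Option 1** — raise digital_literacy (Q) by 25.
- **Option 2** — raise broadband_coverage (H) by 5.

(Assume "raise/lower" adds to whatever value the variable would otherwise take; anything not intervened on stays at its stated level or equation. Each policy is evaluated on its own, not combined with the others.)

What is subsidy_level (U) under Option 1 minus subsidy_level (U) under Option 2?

Option 1 (Q + 25):
  Q = 128 + 25 = 153
  H = 131
  V = 69
  U = 36 − 3·153 + 131 − 2·69 = -430
Option 2 (H + 5):
  Q = 128
  H = 131 + 5 = 136
  V = 69
  U = 36 − 3·128 + 136 − 2·69 = -350
U: -430 − (-350) = -80

-80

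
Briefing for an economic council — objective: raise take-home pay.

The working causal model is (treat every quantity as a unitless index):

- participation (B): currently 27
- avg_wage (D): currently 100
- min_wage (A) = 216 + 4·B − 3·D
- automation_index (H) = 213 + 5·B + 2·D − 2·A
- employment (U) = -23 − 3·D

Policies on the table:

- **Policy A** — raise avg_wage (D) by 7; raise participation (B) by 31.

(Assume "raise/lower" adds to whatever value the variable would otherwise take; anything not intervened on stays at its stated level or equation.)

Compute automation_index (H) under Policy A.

Policy A (D + 7, B + 31):
  B = 27 + 31 = 58
  D = 100 + 7 = 107
  A = 216 + 4·58 − 3·107 = 127
  H = 213 + 5·58 + 2·107 − 2·127 = 463

463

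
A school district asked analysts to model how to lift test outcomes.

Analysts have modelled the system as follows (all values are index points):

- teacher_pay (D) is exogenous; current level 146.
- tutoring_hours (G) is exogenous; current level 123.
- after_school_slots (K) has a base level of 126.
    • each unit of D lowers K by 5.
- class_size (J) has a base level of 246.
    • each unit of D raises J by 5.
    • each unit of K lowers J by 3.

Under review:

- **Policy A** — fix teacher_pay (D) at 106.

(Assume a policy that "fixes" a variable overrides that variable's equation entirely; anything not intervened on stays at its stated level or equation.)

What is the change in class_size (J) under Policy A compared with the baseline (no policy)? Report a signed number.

Baseline:
  D = 146
  K = 126 − 5·146 = -604
  J = 246 + 5·146 − 3·(-604) = 2788
Policy A (D := 106):
  D = 106
  K = 126 − 5·106 = -404
  J = 246 + 5·106 − 3·(-404) = 1988
Change in J: 1988 − 2788 = -800

-800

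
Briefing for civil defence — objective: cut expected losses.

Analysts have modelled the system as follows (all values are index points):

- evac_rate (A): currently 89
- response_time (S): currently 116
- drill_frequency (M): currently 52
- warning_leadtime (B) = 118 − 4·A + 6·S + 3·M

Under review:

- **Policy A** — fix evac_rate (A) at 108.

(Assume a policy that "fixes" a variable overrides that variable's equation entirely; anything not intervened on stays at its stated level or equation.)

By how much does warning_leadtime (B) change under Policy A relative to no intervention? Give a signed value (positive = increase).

-76

Baseline:
  A = 89
  S = 116
  M = 52
  B = 118 − 4·89 + 6·116 + 3·52 = 614
Policy A (A := 108):
  A = 108
  S = 116
  M = 52
  B = 118 − 4·108 + 6·116 + 3·52 = 538
Change in B: 538 − 614 = -76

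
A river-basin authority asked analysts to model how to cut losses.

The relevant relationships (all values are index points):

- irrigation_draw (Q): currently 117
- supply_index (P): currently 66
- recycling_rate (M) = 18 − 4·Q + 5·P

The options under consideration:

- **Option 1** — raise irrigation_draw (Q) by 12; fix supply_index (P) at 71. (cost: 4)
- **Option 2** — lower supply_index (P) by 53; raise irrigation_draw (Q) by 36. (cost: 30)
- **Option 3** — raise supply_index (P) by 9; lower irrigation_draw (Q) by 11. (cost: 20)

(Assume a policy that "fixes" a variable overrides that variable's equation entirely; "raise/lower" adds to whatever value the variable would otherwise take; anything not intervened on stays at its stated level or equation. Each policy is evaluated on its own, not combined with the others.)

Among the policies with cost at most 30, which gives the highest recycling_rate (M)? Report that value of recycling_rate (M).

Option 1 (Q + 12, P := 71):
  Q = 117 + 12 = 129
  P = 71
  M = 18 − 4·129 + 5·71 = -143
Option 2 (P − 53, Q + 36):
  Q = 117 + 36 = 153
  P = 66 − 53 = 13
  M = 18 − 4·153 + 5·13 = -529
Option 3 (P + 9, Q − 11):
  Q = 117 − 11 = 106
  P = 66 + 9 = 75
  M = 18 − 4·106 + 5·75 = -31
Comparing — Option 1: M=-143, Option 2: M=-529, Option 3: M=-31. Highest is -31 (Option 3).

-31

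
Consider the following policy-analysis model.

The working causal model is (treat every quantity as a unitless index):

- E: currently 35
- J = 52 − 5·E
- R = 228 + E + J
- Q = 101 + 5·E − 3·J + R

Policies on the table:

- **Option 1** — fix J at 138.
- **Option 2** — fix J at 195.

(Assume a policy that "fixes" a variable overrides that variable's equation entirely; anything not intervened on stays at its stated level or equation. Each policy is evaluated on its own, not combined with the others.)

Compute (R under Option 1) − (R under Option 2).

Option 1 (J := 138):
  E = 35
  J = 138
  R = 228 + 35 + 138 = 401
Option 2 (J := 195):
  E = 35
  J = 195
  R = 228 + 35 + 195 = 458
R: 401 − 458 = -57

-57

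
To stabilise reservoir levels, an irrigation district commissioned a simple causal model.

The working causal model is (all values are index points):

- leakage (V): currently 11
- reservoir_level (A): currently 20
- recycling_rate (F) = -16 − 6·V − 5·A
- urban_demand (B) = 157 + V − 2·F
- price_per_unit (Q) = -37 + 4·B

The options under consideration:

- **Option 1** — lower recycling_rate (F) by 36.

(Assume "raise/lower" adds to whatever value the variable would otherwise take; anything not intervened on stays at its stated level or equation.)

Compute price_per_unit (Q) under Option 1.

2379

Option 1 (F − 36):
  V = 11
  A = 20
  F = -16 − 6·11 − 5·20 (−36 from intervention) = -218
  B = 157 + 11 − 2·(-218) = 604
  Q = -37 + 4·604 = 2379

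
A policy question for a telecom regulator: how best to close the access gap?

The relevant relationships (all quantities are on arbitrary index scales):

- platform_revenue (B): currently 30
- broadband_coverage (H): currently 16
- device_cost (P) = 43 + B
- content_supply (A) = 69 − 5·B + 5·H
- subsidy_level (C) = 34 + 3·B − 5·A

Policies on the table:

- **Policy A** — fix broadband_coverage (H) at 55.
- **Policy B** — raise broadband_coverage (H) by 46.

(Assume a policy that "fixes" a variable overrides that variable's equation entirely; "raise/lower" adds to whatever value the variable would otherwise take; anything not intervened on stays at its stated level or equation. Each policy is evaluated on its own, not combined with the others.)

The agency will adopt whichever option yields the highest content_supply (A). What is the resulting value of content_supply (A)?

229

Policy A (H := 55):
  B = 30
  H = 55
  A = 69 − 5·30 + 5·55 = 194
Policy B (H + 46):
  B = 30
  H = 16 + 46 = 62
  A = 69 − 5·30 + 5·62 = 229
Comparing — Policy A: A=194, Policy B: A=229. Highest is 229 (Policy B).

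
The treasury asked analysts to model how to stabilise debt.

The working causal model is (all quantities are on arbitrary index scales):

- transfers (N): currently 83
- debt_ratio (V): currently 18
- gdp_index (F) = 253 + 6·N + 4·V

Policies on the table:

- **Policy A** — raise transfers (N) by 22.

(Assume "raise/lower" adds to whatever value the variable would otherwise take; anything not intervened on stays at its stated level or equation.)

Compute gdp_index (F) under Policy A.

Policy A (N + 22):
  N = 83 + 22 = 105
  V = 18
  F = 253 + 6·105 + 4·18 = 955

955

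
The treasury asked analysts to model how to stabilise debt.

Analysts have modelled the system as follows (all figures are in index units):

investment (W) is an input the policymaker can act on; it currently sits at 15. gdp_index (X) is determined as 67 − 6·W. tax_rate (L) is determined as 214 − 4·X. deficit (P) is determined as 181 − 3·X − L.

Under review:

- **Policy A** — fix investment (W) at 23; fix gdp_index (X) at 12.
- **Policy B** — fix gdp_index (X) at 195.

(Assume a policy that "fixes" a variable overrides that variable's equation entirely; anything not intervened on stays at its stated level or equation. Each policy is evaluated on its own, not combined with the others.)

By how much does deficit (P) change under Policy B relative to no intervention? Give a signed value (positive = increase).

218

Baseline:
  W = 15
  X = 67 − 6·15 = -23
  L = 214 − 4·(-23) = 306
  P = 181 − 3·(-23) − 306 = -56
Policy B (X := 195):
  W = 15
  X = 195
  L = 214 − 4·195 = -566
  P = 181 − 3·195 − (-566) = 162
Change in P: 162 − (-56) = 218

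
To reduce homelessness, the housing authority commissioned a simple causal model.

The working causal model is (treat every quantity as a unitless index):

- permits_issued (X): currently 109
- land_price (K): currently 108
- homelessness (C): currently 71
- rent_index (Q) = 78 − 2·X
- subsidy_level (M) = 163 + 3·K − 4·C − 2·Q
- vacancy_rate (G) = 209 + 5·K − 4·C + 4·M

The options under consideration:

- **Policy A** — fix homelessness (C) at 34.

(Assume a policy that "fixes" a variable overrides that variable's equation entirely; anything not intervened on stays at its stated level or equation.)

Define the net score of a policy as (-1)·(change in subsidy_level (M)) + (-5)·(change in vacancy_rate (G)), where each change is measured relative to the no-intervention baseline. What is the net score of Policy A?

Baseline:
  X = 109
  K = 108
  C = 71
  Q = 78 − 2·109 = -140
  M = 163 + 3·108 − 4·71 − 2·(-140) = 483
  G = 209 + 5·108 − 4·71 + 4·483 = 2397
Policy A (C := 34):
  X = 109
  K = 108
  C = 34
  Q = 78 − 2·109 = -140
  M = 163 + 3·108 − 4·34 − 2·(-140) = 631
  G = 209 + 5·108 − 4·34 + 4·631 = 3137
ΔM = 631 − 483 = 148; ΔG = 3137 − 2397 = 740
Score = (-1)·148 + (-5)·740 = -3848

-3848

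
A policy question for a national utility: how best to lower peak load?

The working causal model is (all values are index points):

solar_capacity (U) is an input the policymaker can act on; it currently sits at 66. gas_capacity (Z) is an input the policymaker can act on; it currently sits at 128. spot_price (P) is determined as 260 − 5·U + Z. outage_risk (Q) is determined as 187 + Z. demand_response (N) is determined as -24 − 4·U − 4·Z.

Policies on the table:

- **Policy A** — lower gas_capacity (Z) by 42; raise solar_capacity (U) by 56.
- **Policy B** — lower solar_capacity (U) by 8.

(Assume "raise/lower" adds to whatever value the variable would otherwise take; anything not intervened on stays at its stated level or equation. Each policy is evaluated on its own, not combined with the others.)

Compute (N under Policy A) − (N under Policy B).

-88

Policy A (Z − 42, U + 56):
  U = 66 + 56 = 122
  Z = 128 − 42 = 86
  N = -24 − 4·122 − 4·86 = -856
Policy B (U − 8):
  U = 66 − 8 = 58
  Z = 128
  N = -24 − 4·58 − 4·128 = -768
N: -856 − (-768) = -88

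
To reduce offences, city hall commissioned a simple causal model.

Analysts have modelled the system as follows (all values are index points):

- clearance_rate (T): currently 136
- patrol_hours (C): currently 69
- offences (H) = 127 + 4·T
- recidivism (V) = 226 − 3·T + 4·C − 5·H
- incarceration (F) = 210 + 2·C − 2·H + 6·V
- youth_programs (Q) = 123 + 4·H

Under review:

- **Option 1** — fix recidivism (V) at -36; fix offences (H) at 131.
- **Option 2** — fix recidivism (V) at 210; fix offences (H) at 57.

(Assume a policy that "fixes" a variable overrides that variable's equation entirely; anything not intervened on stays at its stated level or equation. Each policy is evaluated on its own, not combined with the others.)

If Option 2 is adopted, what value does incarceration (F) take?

Option 2 (V := 210, H := 57):
  T = 136
  C = 69
  H = 57
  V = 210
  F = 210 + 2·69 − 2·57 + 6·210 = 1494

1494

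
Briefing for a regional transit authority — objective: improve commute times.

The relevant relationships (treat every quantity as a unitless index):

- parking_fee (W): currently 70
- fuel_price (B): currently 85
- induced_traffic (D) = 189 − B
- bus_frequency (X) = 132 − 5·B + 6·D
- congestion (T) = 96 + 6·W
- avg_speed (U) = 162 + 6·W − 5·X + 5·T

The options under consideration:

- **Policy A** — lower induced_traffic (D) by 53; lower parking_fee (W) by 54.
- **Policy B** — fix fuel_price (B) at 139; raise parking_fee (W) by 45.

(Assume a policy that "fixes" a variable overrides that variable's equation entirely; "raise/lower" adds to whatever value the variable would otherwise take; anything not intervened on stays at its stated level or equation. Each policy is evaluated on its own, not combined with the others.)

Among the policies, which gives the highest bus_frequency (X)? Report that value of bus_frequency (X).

Policy A (D − 53, W − 54):
  B = 85
  D = 189 − 85 (−53 from intervention) = 51
  X = 132 − 5·85 + 6·51 = 13
Policy B (B := 139, W + 45):
  B = 139
  D = 189 − 139 = 50
  X = 132 − 5·139 + 6·50 = -263
Comparing — Policy A: X=13, Policy B: X=-263. Highest is 13 (Policy A).

13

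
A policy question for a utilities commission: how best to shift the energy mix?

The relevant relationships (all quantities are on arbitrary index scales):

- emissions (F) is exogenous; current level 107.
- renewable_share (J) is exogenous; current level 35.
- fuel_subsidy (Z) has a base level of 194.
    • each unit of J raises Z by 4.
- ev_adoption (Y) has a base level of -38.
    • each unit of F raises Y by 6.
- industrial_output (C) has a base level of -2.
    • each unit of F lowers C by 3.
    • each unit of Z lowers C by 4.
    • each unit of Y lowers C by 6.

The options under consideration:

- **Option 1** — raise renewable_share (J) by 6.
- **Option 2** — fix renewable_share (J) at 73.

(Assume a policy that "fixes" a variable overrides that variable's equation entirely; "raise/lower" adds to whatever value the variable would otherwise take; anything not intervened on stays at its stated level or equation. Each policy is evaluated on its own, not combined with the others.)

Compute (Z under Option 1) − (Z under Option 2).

-128

Option 1 (J + 6):
  J = 35 + 6 = 41
  Z = 194 + 4·41 = 358
Option 2 (J := 73):
  J = 73
  Z = 194 + 4·73 = 486
Z: 358 − 486 = -128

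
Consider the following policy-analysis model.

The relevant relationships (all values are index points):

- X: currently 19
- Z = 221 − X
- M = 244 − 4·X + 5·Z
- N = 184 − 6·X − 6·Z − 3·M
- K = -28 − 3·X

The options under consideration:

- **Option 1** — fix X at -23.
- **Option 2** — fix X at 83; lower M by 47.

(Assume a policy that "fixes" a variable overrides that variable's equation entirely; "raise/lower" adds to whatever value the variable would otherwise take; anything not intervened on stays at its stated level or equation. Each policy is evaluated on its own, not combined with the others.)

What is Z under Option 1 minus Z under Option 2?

Option 1 (X := -23):
  X = -23
  Z = 221 − (-23) = 244
Option 2 (X := 83, M − 47):
  X = 83
  Z = 221 − 83 = 138
Z: 244 − 138 = 106

106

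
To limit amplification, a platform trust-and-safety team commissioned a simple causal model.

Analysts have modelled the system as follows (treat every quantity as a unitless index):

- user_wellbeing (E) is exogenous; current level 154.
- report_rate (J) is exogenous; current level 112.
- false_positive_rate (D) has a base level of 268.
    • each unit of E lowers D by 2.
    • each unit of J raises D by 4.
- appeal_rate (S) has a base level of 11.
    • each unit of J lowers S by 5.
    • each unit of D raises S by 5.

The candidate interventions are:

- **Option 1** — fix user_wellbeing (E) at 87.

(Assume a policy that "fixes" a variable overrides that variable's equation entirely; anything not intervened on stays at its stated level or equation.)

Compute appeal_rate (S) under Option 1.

2161

Option 1 (E := 87):
  E = 87
  J = 112
  D = 268 − 2·87 + 4·112 = 542
  S = 11 − 5·112 + 5·542 = 2161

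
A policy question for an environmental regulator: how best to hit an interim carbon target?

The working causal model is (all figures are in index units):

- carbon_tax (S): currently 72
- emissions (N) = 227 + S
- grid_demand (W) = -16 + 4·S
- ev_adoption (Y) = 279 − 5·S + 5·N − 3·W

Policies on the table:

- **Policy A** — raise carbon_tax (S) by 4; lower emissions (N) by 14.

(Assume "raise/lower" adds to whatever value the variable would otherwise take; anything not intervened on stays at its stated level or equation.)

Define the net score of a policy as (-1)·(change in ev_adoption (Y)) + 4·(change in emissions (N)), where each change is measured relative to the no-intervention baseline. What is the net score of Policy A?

Baseline:
  S = 72
  N = 227 + 72 = 299
  W = -16 + 4·72 = 272
  Y = 279 − 5·72 + 5·299 − 3·272 = 598
Policy A (S + 4, N − 14):
  S = 72 + 4 = 76
  N = 227 + 76 (−14 from intervention) = 289
  W = -16 + 4·76 = 288
  Y = 279 − 5·76 + 5·289 − 3·288 = 480
ΔY = 480 − 598 = -118; ΔN = 289 − 299 = -10
Score = (-1)·(-118) + 4·(-10) = 78

78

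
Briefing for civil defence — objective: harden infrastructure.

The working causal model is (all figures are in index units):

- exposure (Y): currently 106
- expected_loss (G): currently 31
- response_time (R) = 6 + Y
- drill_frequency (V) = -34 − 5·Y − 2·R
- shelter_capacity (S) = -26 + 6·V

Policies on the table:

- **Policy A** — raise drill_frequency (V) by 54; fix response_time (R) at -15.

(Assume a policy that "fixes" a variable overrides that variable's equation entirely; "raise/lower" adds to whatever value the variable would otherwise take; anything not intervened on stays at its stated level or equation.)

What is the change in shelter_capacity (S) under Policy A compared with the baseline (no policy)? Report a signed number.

1848

Baseline:
  Y = 106
  R = 6 + 106 = 112
  V = -34 − 5·106 − 2·112 = -788
  S = -26 + 6·(-788) = -4754
Policy A (V + 54, R := -15):
  Y = 106
  R = -15
  V = -34 − 5·106 − 2·(-15) (+54 from intervention) = -480
  S = -26 + 6·(-480) = -2906
Change in S: -2906 − (-4754) = 1848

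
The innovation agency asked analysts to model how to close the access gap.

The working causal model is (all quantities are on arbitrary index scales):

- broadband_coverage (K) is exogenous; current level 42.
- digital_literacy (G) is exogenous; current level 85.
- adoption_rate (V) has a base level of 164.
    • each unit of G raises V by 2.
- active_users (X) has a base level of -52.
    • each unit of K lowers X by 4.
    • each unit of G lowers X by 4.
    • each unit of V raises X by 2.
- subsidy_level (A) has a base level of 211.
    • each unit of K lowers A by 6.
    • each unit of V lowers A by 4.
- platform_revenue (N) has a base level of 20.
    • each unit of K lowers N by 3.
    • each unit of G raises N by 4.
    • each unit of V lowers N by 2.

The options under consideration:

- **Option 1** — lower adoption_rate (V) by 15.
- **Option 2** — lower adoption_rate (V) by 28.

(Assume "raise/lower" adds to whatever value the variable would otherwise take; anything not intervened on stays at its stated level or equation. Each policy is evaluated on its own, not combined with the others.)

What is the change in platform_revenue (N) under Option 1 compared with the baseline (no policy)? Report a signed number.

Baseline:
  K = 42
  G = 85
  V = 164 + 2·85 = 334
  N = 20 − 3·42 + 4·85 − 2·334 = -434
Option 1 (V − 15):
  K = 42
  G = 85
  V = 164 + 2·85 (−15 from intervention) = 319
  N = 20 − 3·42 + 4·85 − 2·319 = -404
Change in N: -404 − (-434) = 30

30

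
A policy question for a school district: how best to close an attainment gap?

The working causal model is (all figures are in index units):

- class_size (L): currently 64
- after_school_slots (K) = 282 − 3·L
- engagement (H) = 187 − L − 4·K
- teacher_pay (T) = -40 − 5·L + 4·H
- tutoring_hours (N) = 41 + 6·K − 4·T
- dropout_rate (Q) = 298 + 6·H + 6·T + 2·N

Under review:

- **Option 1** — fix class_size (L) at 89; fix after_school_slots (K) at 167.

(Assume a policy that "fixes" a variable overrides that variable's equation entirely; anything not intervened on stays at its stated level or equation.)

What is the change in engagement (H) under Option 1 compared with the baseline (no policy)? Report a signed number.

Baseline:
  L = 64
  K = 282 − 3·64 = 90
  H = 187 − 64 − 4·90 = -237
Option 1 (L := 89, K := 167):
  L = 89
  K = 167
  H = 187 − 89 − 4·167 = -570
Change in H: -570 − (-237) = -333

-333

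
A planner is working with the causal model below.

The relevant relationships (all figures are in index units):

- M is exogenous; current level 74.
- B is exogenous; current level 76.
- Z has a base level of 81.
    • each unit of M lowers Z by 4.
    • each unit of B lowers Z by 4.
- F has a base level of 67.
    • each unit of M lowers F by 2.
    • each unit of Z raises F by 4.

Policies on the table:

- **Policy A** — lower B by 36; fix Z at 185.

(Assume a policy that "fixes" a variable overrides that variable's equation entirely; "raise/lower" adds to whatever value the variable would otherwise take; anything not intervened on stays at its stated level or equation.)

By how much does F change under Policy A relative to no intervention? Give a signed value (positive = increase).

2816

Baseline:
  M = 74
  B = 76
  Z = 81 − 4·74 − 4·76 = -519
  F = 67 − 2·74 + 4·(-519) = -2157
Policy A (B − 36, Z := 185):
  M = 74
  B = 76 − 36 = 40
  Z = 185
  F = 67 − 2·74 + 4·185 = 659
Change in F: 659 − (-2157) = 2816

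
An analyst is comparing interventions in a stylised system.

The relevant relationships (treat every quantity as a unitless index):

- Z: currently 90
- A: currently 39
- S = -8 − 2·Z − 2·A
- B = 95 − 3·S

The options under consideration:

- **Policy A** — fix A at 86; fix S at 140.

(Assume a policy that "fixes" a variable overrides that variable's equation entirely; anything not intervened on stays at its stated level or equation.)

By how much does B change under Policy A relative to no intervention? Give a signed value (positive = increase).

Baseline:
  Z = 90
  A = 39
  S = -8 − 2·90 − 2·39 = -266
  B = 95 − 3·(-266) = 893
Policy A (A := 86, S := 140):
  Z = 90
  A = 86
  S = 140
  B = 95 − 3·140 = -325
Change in B: -325 − 893 = -1218

-1218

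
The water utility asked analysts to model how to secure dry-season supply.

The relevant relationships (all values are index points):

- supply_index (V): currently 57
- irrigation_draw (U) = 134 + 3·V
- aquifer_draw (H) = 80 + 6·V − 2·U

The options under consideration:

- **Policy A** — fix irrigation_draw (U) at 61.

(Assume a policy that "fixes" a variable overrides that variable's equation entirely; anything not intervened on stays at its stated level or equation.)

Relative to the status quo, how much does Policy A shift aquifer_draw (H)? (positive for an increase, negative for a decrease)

Baseline:
  V = 57
  U = 134 + 3·57 = 305
  H = 80 + 6·57 − 2·305 = -188
Policy A (U := 61):
  V = 57
  U = 61
  H = 80 + 6·57 − 2·61 = 300
Change in H: 300 − (-188) = 488

488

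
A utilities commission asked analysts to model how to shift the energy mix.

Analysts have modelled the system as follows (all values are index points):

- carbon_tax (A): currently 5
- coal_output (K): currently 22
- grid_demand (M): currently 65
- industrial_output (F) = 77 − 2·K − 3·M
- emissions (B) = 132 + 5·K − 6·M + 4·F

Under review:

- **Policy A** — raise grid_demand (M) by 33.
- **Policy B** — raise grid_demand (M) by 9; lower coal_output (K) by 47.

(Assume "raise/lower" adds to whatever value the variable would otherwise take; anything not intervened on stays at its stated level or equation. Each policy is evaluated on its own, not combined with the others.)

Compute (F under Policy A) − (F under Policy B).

Policy A (M + 33):
  K = 22
  M = 65 + 33 = 98
  F = 77 − 2·22 − 3·98 = -261
Policy B (M + 9, K − 47):
  K = 22 − 47 = -25
  M = 65 + 9 = 74
  F = 77 − 2·(-25) − 3·74 = -95
F: -261 − (-95) = -166

-166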